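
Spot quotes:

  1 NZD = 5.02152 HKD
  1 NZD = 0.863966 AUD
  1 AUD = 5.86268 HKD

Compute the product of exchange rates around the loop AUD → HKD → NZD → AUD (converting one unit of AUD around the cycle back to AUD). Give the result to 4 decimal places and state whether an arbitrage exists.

1.0087 (arbitrage exists)

Around AUD → HKD → NZD → AUD: 1 × 5.86268 ÷ 5.02152 × 0.863966 = 1.008690
Product > 1; profitable direction is AUD → HKD → NZD → AUD.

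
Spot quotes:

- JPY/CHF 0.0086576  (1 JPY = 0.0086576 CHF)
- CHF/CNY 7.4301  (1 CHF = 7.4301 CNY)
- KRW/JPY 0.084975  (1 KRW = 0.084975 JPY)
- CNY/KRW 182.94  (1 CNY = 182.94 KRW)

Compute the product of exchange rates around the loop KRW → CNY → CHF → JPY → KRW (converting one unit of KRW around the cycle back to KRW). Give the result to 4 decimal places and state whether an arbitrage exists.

Around KRW → CNY → CHF → JPY → KRW: 1 ÷ 182.94 ÷ 7.4301 ÷ 0.0086576 ÷ 0.084975 = 1.000018
Product ≈ 1 (deviation 0.002%, within rounding noise).

1.0000 (no arbitrage)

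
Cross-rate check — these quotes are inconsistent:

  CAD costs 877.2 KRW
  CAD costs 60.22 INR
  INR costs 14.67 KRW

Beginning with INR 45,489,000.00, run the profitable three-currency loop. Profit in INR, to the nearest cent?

Profitable loop is INR → KRW → CAD → INR:
INR 45,489,000.00 × 14.67 = KRW 667,323,630
KRW 667,323,630 ÷ 877.2 = CAD 760,742.85
CAD 760,742.85 × 60.22 = INR 45,811,934.56
Profit = INR 45,811,934.56 − INR 45,489,000.00

Profit: INR 322,934.56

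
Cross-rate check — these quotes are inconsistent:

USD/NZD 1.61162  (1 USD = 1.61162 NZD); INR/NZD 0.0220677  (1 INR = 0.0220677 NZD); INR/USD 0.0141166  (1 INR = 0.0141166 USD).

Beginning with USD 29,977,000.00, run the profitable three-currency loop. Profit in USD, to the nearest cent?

Profit: USD 927,651.73

Profitable loop is USD → NZD → INR → USD:
USD 29,977,000.00 × 1.61162 = NZD 48,311,532.74
NZD 48,311,532.74 ÷ 0.0220677 = INR 2,189,241,866.62
INR 2,189,241,866.62 × 0.0141166 = USD 30,904,651.73
Profit = USD 30,904,651.73 − USD 29,977,000.00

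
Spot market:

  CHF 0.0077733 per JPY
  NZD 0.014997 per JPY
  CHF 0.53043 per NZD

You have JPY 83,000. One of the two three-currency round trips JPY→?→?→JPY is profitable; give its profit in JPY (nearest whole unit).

Profit: JPY 1,939

Profitable loop is JPY → NZD → CHF → JPY:
JPY 83,000 × 0.014997 = NZD 1,244.75
NZD 1,244.75 × 0.53043 = CHF 660.25
CHF 660.25 ÷ 0.0077733 = JPY 84,939
Profit = JPY 84,939 − JPY 83,000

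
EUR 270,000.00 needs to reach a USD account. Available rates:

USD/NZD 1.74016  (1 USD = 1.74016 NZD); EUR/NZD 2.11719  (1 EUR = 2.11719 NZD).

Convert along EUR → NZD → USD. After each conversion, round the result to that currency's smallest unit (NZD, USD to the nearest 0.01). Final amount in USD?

EUR 270,000.00 × 2.11719 = NZD 571,641.30
NZD 571,641.30 ÷ 1.74016 = USD 328,499.28

USD 328,499.28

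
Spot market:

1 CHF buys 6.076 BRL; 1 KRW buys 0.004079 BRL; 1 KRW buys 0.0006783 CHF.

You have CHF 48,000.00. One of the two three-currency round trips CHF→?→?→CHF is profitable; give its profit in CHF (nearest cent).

Profit: CHF 498.37

Profitable loop is CHF → BRL → KRW → CHF:
CHF 48,000.00 × 6.076 = BRL 291,648.00
BRL 291,648.00 ÷ 0.004079 = KRW 71,499,877
KRW 71,499,877 × 0.0006783 = CHF 48,498.37
Profit = CHF 48,498.37 − CHF 48,000.00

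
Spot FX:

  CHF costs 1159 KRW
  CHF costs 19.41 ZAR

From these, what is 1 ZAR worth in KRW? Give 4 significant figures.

1 ZAR ÷ 19.41 = 0.0515198 CHF
0.0515198 CHF × 1159 = 59.7115 KRW

ZAR/KRW = 59.71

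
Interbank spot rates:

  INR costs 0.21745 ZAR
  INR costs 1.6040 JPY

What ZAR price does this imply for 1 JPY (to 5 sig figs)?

1 JPY ÷ 1.6040 = 0.623441 INR
0.623441 INR × 0.21745 = 0.135567 ZAR

JPY/ZAR = 0.13557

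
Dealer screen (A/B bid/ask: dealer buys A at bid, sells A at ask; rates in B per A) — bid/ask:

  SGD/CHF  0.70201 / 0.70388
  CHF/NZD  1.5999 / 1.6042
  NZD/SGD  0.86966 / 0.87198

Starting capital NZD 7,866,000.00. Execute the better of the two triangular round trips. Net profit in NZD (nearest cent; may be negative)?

Best loop NZD → CHF → SGD → NZD:
NZD 7,866,000.00 ÷ 1.6042 (buy CHF at ask) = CHF 4,903,378.63
CHF 4,903,378.63 ÷ 0.70388 (buy SGD at ask) = SGD 6,966,213.89
SGD 6,966,213.89 ÷ 0.87198 (buy NZD at ask) = NZD 7,988,960.63

Net profit: NZD 122,960.63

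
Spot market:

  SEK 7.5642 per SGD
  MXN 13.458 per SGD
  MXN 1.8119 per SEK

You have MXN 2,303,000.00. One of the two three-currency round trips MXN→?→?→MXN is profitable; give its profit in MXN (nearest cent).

Profitable loop is MXN → SGD → SEK → MXN:
MXN 2,303,000.00 ÷ 13.458 = SGD 171,124.98
SGD 171,124.98 × 7.5642 = SEK 1,294,423.58
SEK 1,294,423.58 × 1.8119 = MXN 2,345,366.09
Profit = MXN 2,345,366.09 − MXN 2,303,000.00

Profit: MXN 42,366.09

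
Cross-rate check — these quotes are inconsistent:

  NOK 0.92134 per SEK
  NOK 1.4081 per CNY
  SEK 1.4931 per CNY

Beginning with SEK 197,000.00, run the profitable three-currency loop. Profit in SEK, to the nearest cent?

Profitable loop is SEK → CNY → NOK → SEK:
SEK 197,000.00 ÷ 1.4931 = CNY 131,940.26
CNY 131,940.26 × 1.4081 = NOK 185,785.08
NOK 185,785.08 ÷ 0.92134 = SEK 201,646.60
Profit = SEK 201,646.60 − SEK 197,000.00

Profit: SEK 4,646.60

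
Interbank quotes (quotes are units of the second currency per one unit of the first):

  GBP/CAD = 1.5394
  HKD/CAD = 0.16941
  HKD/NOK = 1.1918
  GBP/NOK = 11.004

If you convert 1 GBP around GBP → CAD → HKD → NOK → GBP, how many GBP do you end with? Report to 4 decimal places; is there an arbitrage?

Around GBP → CAD → HKD → NOK → GBP: 1 × 1.5394 ÷ 0.16941 × 1.1918 ÷ 11.004 = 0.984159
Product < 1; profitable direction is GBP → NOK → HKD → CAD → GBP.

0.9842 (arbitrage exists)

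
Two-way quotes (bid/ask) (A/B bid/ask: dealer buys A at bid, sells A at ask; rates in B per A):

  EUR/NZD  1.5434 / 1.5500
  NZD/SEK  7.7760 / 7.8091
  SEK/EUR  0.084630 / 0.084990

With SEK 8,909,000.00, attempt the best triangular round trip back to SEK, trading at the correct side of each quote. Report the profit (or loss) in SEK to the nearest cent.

Net profit: SEK 139,738.71

Best loop SEK → EUR → NZD → SEK:
SEK 8,909,000.00 × 0.084630 (sell SEK at bid) = EUR 753,968.67
EUR 753,968.67 × 1.5434 (sell EUR at bid) = NZD 1,163,675.25
NZD 1,163,675.25 × 7.7760 (sell NZD at bid) = SEK 9,048,738.71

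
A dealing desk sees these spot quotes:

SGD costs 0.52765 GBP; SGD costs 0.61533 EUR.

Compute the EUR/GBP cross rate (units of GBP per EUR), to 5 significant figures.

EUR/GBP = 0.85751

1 EUR ÷ 0.61533 = 1.62514 SGD
1.62514 SGD × 0.52765 = 0.857507 GBP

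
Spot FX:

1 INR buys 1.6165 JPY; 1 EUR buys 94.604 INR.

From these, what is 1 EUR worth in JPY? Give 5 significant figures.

1 EUR × 94.604 = 94.604 INR
94.604 INR × 1.6165 = 152.927 JPY

EUR/JPY = 152.93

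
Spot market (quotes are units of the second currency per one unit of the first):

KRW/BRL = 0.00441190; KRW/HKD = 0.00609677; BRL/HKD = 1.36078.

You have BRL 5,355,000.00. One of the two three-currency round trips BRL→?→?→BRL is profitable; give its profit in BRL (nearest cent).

Profitable loop is BRL → KRW → HKD → BRL:
BRL 5,355,000.00 ÷ 0.00441190 = KRW 1,213,762,778
KRW 1,213,762,778 × 0.00609677 = HKD 7,400,032.49
HKD 7,400,032.49 ÷ 1.36078 = BRL 5,438,081.46
Profit = BRL 5,438,081.46 − BRL 5,355,000.00

Profit: BRL 83,081.46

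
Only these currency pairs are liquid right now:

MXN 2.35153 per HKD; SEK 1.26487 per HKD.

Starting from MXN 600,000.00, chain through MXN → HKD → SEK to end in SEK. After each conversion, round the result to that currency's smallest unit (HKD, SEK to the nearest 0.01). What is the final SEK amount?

SEK 322,735.41

MXN 600,000.00 ÷ 2.35153 = HKD 255,153.03
HKD 255,153.03 × 1.26487 = SEK 322,735.41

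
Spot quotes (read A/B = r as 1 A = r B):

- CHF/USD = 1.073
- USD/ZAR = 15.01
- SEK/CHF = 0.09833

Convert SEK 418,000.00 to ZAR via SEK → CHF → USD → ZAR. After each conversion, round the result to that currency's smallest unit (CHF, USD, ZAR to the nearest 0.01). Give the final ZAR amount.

SEK 418,000.00 × 0.09833 = CHF 41,101.94
CHF 41,101.94 × 1.073 = USD 44,102.38
USD 44,102.38 × 15.01 = ZAR 661,976.72

ZAR 661,976.72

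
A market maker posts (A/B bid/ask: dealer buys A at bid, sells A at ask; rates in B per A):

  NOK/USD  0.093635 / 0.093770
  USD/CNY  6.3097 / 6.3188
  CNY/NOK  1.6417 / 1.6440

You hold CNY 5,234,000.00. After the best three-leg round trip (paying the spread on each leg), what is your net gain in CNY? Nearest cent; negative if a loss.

Net profit: CNY 139,204.62

Best loop CNY → USD → NOK → CNY:
CNY 5,234,000.00 ÷ 6.3188 (buy USD at ask) = USD 828,321.83
USD 828,321.83 ÷ 0.093770 (buy NOK at ask) = NOK 8,833,548.40
NOK 8,833,548.40 ÷ 1.6440 (buy CNY at ask) = CNY 5,373,204.62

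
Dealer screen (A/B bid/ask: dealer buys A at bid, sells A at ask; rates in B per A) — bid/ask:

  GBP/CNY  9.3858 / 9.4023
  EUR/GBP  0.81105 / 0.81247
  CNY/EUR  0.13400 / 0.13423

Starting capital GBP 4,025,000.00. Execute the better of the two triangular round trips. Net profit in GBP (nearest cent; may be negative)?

Best loop GBP → CNY → EUR → GBP:
GBP 4,025,000.00 × 9.3858 (sell GBP at bid) = CNY 37,777,845.00
CNY 37,777,845.00 × 0.13400 (sell CNY at bid) = EUR 5,062,231.23
EUR 5,062,231.23 × 0.81105 (sell EUR at bid) = GBP 4,105,722.64

Net profit: GBP 80,722.64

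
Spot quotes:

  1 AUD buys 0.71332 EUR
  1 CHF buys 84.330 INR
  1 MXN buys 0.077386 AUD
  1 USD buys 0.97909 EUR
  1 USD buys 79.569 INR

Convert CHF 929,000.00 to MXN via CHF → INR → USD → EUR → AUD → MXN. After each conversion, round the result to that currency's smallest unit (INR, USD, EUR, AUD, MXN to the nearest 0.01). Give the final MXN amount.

MXN 17,463,437.31

CHF 929,000.00 × 84.330 = INR 78,342,570.00
INR 78,342,570.00 ÷ 79.569 = USD 984,586.59
USD 984,586.59 × 0.97909 = EUR 963,998.88
EUR 963,998.88 ÷ 0.71332 = AUD 1,351,425.56
AUD 1,351,425.56 ÷ 0.077386 = MXN 17,463,437.31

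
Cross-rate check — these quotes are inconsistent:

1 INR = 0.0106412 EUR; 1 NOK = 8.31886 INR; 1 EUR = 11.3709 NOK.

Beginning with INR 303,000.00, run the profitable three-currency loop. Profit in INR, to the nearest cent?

Profitable loop is INR → EUR → NOK → INR:
INR 303,000.00 × 0.0106412 = EUR 3,224.28
EUR 3,224.28 × 11.3709 = NOK 36,663.01
NOK 36,663.01 × 8.31886 = INR 304,994.42
Profit = INR 304,994.42 − INR 303,000.00

Profit: INR 1,994.42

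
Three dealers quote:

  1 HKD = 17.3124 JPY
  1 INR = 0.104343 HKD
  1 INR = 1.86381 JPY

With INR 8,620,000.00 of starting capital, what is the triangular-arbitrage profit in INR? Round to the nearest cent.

Profit: INR 273,819.40

Profitable loop is INR → JPY → HKD → INR:
INR 8,620,000.00 × 1.86381 = JPY 16,066,042
JPY 16,066,042 ÷ 17.3124 = HKD 928,007.80
HKD 928,007.80 ÷ 0.104343 = INR 8,893,819.40
Profit = INR 8,893,819.40 − INR 8,620,000.00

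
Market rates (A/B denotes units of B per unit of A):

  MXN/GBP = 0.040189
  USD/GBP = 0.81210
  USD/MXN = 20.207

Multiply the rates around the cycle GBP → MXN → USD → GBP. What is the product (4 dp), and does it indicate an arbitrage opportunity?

1.0000 (no arbitrage)

Around GBP → MXN → USD → GBP: 1 ÷ 0.040189 ÷ 20.207 × 0.81210 = 1.000001
Product ≈ 1 (deviation 0.000%, within rounding noise).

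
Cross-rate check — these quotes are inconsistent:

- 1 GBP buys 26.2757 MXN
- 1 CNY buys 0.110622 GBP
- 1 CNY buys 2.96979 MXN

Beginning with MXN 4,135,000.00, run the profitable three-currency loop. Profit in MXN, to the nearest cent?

Profitable loop is MXN → GBP → CNY → MXN:
MXN 4,135,000.00 ÷ 26.2757 = GBP 157,369.74
GBP 157,369.74 ÷ 0.110622 = CNY 1,422,589.87
CNY 1,422,589.87 × 2.96979 = MXN 4,224,793.18
Profit = MXN 4,224,793.18 − MXN 4,135,000.00

Profit: MXN 89,793.18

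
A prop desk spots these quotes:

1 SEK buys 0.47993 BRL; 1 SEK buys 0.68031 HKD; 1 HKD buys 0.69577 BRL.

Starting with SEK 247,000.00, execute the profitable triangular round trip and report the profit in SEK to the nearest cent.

Profit: SEK 3,439.19

Profitable loop is SEK → BRL → HKD → SEK:
SEK 247,000.00 × 0.47993 = BRL 118,542.71
BRL 118,542.71 ÷ 0.69577 = HKD 170,376.29
HKD 170,376.29 ÷ 0.68031 = SEK 250,439.19
Profit = SEK 250,439.19 − SEK 247,000.00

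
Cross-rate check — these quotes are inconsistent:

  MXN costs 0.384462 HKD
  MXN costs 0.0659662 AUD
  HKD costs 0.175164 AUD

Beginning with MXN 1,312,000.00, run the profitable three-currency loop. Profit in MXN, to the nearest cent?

Profit: MXN 27,401.07

Profitable loop is MXN → HKD → AUD → MXN:
MXN 1,312,000.00 × 0.384462 = HKD 504,414.14
HKD 504,414.14 × 0.175164 = AUD 88,355.20
AUD 88,355.20 ÷ 0.0659662 = MXN 1,339,401.07
Profit = MXN 1,339,401.07 − MXN 1,312,000.00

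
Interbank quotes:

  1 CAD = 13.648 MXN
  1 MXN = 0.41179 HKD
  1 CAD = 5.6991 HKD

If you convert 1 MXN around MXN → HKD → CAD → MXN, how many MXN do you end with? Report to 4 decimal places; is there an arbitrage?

Around MXN → HKD → CAD → MXN: 1 × 0.41179 ÷ 5.6991 × 13.648 = 0.986140
Product < 1; profitable direction is MXN → CAD → HKD → MXN.

0.9861 (arbitrage exists)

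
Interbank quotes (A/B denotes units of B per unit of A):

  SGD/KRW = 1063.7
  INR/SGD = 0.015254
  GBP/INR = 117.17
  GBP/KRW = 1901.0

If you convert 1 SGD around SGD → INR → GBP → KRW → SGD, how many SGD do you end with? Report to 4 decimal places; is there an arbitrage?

Around SGD → INR → GBP → KRW → SGD: 1 ÷ 0.015254 ÷ 117.17 × 1901.0 ÷ 1063.7 = 0.999914
Product ≈ 1 (deviation 0.009%, within rounding noise).

0.9999 (no arbitrage)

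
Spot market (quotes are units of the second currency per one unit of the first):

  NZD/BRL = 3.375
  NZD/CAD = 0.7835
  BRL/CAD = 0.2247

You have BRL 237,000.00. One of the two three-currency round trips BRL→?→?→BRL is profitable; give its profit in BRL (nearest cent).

Profit: BRL 7,855.86

Profitable loop is BRL → NZD → CAD → BRL:
BRL 237,000.00 ÷ 3.375 = NZD 70,222.22
NZD 70,222.22 × 0.7835 = CAD 55,019.11
CAD 55,019.11 ÷ 0.2247 = BRL 244,855.86
Profit = BRL 244,855.86 − BRL 237,000.00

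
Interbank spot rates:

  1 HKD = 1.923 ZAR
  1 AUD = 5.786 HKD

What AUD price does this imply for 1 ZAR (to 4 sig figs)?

1 ZAR ÷ 1.923 = 0.520021 HKD
0.520021 HKD ÷ 5.786 = 0.0898757 AUD

ZAR/AUD = 0.08988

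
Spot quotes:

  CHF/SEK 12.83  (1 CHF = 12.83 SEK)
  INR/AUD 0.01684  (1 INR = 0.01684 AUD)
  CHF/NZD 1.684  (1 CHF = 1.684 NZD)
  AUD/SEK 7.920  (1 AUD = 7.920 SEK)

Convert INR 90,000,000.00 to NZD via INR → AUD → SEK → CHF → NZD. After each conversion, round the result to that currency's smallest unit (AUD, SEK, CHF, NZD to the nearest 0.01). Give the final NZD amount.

NZD 1,575,524.67

INR 90,000,000.00 × 0.01684 = AUD 1,515,600.00
AUD 1,515,600.00 × 7.920 = SEK 12,003,552.00
SEK 12,003,552.00 ÷ 12.83 = CHF 935,584.72
CHF 935,584.72 × 1.684 = NZD 1,575,524.67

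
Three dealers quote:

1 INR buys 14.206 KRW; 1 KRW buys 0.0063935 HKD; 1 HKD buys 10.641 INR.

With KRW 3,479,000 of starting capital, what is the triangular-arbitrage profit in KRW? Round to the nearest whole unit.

Profit: KRW 120,660

Profitable loop is KRW → INR → HKD → KRW:
KRW 3,479,000 ÷ 14.206 = INR 244,896.52
INR 244,896.52 ÷ 10.641 = HKD 23,014.43
HKD 23,014.43 ÷ 0.0063935 = KRW 3,599,660
Profit = KRW 3,599,660 − KRW 3,479,000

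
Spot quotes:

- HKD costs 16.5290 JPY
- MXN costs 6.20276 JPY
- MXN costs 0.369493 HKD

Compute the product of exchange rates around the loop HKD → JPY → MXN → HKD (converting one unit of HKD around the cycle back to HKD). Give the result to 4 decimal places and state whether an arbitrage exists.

Around HKD → JPY → MXN → HKD: 1 × 16.5290 ÷ 6.20276 × 0.369493 = 0.984618
Product < 1; profitable direction is HKD → MXN → JPY → HKD.

0.9846 (arbitrage exists)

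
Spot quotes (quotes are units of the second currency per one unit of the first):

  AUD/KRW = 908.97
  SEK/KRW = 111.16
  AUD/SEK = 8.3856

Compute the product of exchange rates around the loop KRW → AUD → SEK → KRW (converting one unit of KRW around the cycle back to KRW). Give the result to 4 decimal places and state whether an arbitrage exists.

Around KRW → AUD → SEK → KRW: 1 ÷ 908.97 × 8.3856 × 111.16 = 1.025494
Product > 1; profitable direction is KRW → AUD → SEK → KRW.

1.0255 (arbitrage exists)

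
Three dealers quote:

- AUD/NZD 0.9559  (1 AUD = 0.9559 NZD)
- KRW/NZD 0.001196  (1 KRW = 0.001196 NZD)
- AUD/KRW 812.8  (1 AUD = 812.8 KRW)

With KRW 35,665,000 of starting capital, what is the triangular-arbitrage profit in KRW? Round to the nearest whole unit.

Profit: KRW 604,757

Profitable loop is KRW → NZD → AUD → KRW:
KRW 35,665,000 × 0.001196 = NZD 42,655.34
NZD 42,655.34 ÷ 0.9559 = AUD 44,623.22
AUD 44,623.22 × 812.8 = KRW 36,269,757
Profit = KRW 36,269,757 − KRW 35,665,000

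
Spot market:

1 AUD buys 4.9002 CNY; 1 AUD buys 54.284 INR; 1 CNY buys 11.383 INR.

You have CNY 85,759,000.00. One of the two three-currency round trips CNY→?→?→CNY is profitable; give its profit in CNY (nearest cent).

Profit: CNY 2,361,795.34

Profitable loop is CNY → INR → AUD → CNY:
CNY 85,759,000.00 × 11.383 = INR 976,194,697.00
INR 976,194,697.00 ÷ 54.284 = AUD 17,983,101.78
AUD 17,983,101.78 × 4.9002 = CNY 88,120,795.34
Profit = CNY 88,120,795.34 − CNY 85,759,000.00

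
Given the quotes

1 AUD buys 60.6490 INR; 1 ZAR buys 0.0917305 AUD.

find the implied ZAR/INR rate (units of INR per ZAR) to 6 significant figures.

ZAR/INR = 5.56336

1 ZAR × 0.0917305 = 0.0917305 AUD
0.0917305 AUD × 60.6490 = 5.56336 INR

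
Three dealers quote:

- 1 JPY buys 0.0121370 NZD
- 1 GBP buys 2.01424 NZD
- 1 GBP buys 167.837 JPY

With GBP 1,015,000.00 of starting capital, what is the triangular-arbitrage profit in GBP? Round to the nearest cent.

Profit: GBP 11,488.02

Profitable loop is GBP → JPY → NZD → GBP:
GBP 1,015,000.00 × 167.837 = JPY 170,354,555
JPY 170,354,555 × 0.0121370 = NZD 2,067,593.23
NZD 2,067,593.23 ÷ 2.01424 = GBP 1,026,488.02
Profit = GBP 1,026,488.02 − GBP 1,015,000.00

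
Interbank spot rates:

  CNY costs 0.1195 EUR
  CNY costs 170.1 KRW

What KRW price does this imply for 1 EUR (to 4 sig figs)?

EUR/KRW = 1423

1 EUR ÷ 0.1195 = 8.3682 CNY
8.3682 CNY × 170.1 = 1423.43 KRW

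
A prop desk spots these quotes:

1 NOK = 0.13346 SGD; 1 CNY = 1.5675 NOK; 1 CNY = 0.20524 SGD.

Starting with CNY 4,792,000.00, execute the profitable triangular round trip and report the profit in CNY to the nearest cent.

Profitable loop is CNY → NOK → SGD → CNY:
CNY 4,792,000.00 × 1.5675 = NOK 7,511,460.00
NOK 7,511,460.00 × 0.13346 = SGD 1,002,479.45
SGD 1,002,479.45 ÷ 0.20524 = CNY 4,884,425.31
Profit = CNY 4,884,425.31 − CNY 4,792,000.00

Profit: CNY 92,425.31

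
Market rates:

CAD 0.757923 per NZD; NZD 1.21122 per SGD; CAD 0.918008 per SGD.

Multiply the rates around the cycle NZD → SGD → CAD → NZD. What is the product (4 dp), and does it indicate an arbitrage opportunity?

Around NZD → SGD → CAD → NZD: 1 ÷ 1.21122 × 0.918008 ÷ 0.757923 = 0.999996
Product ≈ 1 (deviation 0.000%, within rounding noise).

1.0000 (no arbitrage)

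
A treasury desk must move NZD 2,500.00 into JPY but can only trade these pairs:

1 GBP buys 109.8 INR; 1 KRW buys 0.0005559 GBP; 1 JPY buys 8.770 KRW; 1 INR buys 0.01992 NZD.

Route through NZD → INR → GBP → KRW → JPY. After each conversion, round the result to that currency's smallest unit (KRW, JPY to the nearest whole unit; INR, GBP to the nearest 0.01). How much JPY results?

JPY 234,452

NZD 2,500.00 ÷ 0.01992 = INR 125,502.01
INR 125,502.01 ÷ 109.8 = GBP 1,143.01
GBP 1,143.01 ÷ 0.0005559 = KRW 2,056,143
KRW 2,056,143 ÷ 8.770 = JPY 234,452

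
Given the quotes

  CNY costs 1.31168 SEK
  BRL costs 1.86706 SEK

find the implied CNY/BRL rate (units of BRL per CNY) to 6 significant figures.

CNY/BRL = 0.702538

1 CNY × 1.31168 = 1.31168 SEK
1.31168 SEK ÷ 1.86706 = 0.702538 BRL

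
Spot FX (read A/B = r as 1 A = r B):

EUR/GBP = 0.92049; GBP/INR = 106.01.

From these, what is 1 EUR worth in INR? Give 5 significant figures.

1 EUR × 0.92049 = 0.92049 GBP
0.92049 GBP × 106.01 = 97.5811 INR

EUR/INR = 97.581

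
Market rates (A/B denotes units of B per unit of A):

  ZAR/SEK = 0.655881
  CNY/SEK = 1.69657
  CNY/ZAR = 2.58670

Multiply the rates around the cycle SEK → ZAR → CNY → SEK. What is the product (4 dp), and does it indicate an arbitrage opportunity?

Around SEK → ZAR → CNY → SEK: 1 ÷ 0.655881 ÷ 2.58670 × 1.69657 = 1.000002
Product ≈ 1 (deviation 0.000%, within rounding noise).

1.0000 (no arbitrage)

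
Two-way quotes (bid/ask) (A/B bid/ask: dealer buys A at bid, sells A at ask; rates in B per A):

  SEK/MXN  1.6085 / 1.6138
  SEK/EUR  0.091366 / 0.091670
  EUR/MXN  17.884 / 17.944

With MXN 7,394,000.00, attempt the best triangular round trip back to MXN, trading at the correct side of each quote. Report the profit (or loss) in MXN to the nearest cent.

Best loop MXN → SEK → EUR → MXN:
MXN 7,394,000.00 ÷ 1.6138 (buy SEK at ask) = SEK 4,581,732.56
SEK 4,581,732.56 × 0.091366 (sell SEK at bid) = EUR 418,614.58
EUR 418,614.58 × 17.884 (sell EUR at bid) = MXN 7,486,503.09

Net profit: MXN 92,503.09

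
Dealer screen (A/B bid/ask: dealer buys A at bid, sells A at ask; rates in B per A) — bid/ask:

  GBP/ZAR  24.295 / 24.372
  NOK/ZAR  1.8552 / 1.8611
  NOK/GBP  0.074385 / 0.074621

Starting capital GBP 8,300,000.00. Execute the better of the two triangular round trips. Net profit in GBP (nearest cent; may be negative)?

Best loop GBP → NOK → ZAR → GBP:
GBP 8,300,000.00 ÷ 0.074621 (buy NOK at ask) = NOK 111,228,742.58
NOK 111,228,742.58 × 1.8552 (sell NOK at bid) = ZAR 206,351,563.23
ZAR 206,351,563.23 ÷ 24.372 (buy GBP at ask) = GBP 8,466,747.22

Net profit: GBP 166,747.22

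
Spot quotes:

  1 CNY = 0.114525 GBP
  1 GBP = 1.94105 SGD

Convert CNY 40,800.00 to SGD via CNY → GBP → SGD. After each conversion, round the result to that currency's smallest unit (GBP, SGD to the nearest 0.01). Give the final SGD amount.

SGD 9,069.79

CNY 40,800.00 × 0.114525 = GBP 4,672.62
GBP 4,672.62 × 1.94105 = SGD 9,069.79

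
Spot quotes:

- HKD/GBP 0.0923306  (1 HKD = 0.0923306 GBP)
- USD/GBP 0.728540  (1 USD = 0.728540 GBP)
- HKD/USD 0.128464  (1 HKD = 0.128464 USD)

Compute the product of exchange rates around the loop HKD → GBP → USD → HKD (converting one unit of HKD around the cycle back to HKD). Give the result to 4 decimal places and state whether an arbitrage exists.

0.9865 (arbitrage exists)

Around HKD → GBP → USD → HKD: 1 × 0.0923306 ÷ 0.728540 ÷ 0.128464 = 0.986531
Product < 1; profitable direction is HKD → USD → GBP → HKD.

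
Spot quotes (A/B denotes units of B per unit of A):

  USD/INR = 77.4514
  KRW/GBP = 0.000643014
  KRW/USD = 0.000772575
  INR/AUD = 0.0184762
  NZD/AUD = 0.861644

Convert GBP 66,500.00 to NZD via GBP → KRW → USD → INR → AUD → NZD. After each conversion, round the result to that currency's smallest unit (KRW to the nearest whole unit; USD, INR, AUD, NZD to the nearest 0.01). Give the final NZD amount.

NZD 132,695.43

GBP 66,500.00 ÷ 0.000643014 = KRW 103,419,210
KRW 103,419,210 × 0.000772575 = USD 79,899.10
USD 79,899.10 × 77.4514 = INR 6,188,297.15
INR 6,188,297.15 × 0.0184762 = AUD 114,336.22
AUD 114,336.22 ÷ 0.861644 = NZD 132,695.43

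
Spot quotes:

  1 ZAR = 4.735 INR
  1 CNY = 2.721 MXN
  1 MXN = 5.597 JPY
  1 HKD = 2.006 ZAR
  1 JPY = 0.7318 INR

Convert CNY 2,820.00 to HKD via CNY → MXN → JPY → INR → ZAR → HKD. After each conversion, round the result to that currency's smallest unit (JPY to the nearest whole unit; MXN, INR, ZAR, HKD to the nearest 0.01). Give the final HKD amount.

CNY 2,820.00 × 2.721 = MXN 7,673.22
MXN 7,673.22 × 5.597 = JPY 42,947
JPY 42,947 × 0.7318 = INR 31,428.61
INR 31,428.61 ÷ 4.735 = ZAR 6,637.51
ZAR 6,637.51 ÷ 2.006 = HKD 3,308.83

HKD 3,308.83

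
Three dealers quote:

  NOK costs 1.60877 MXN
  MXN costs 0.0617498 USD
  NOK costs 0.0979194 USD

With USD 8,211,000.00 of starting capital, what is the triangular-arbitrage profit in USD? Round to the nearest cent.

Profitable loop is USD → NOK → MXN → USD:
USD 8,211,000.00 ÷ 0.0979194 = NOK 83,854,680.48
NOK 83,854,680.48 × 1.60877 = MXN 134,902,894.32
MXN 134,902,894.32 × 0.0617498 = USD 8,330,226.74
Profit = USD 8,330,226.74 − USD 8,211,000.00

Profit: USD 119,226.74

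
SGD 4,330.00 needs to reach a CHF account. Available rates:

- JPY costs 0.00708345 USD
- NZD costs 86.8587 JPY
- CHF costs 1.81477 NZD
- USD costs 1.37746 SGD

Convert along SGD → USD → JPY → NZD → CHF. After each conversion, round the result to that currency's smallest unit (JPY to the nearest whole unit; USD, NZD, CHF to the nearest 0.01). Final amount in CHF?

SGD 4,330.00 ÷ 1.37746 = USD 3,143.47
USD 3,143.47 ÷ 0.00708345 = JPY 443,777
JPY 443,777 ÷ 86.8587 = NZD 5,109.18
NZD 5,109.18 ÷ 1.81477 = CHF 2,815.33

CHF 2,815.33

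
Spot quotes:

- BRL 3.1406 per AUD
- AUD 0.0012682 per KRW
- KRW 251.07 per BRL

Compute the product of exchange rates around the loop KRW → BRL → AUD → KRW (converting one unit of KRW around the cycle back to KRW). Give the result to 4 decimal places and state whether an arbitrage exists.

1.0000 (no arbitrage)

Around KRW → BRL → AUD → KRW: 1 ÷ 251.07 ÷ 3.1406 ÷ 0.0012682 = 1.000011
Product ≈ 1 (deviation 0.001%, within rounding noise).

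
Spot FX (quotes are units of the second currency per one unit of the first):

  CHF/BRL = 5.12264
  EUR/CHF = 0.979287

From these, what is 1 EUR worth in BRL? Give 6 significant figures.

EUR/BRL = 5.01653

1 EUR × 0.979287 = 0.979287 CHF
0.979287 CHF × 5.12264 = 5.01653 BRL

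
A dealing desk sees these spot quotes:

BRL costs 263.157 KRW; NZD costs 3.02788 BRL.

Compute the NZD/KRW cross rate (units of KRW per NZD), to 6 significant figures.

1 NZD × 3.02788 = 3.02788 BRL
3.02788 BRL × 263.157 = 796.808 KRW

NZD/KRW = 796.808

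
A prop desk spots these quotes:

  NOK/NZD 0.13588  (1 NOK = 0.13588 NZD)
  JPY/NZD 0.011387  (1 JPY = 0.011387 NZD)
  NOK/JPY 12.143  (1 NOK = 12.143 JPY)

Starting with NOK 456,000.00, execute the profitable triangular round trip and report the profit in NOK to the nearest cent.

Profitable loop is NOK → JPY → NZD → NOK:
NOK 456,000.00 × 12.143 = JPY 5,537,208
JPY 5,537,208 × 0.011387 = NZD 63,052.19
NZD 63,052.19 ÷ 0.13588 = NOK 464,028.46
Profit = NOK 464,028.46 − NOK 456,000.00

Profit: NOK 8,028.46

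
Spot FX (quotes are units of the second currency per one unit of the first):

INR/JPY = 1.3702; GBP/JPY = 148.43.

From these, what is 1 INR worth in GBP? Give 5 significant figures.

1 INR × 1.3702 = 1.3702 JPY
1.3702 JPY ÷ 148.43 = 0.00923129 GBP

INR/GBP = 0.0092313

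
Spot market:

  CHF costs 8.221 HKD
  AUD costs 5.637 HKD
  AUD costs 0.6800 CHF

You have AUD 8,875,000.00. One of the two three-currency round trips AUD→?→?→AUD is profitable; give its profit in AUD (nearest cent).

Profit: AUD 74,171.60

Profitable loop is AUD → HKD → CHF → AUD:
AUD 8,875,000.00 × 5.637 = HKD 50,028,375.00
HKD 50,028,375.00 ÷ 8.221 = CHF 6,085,436.69
CHF 6,085,436.69 ÷ 0.6800 = AUD 8,949,171.60
Profit = AUD 8,949,171.60 − AUD 8,875,000.00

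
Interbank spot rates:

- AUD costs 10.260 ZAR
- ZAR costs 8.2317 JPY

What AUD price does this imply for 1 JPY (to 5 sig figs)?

JPY/AUD = 0.011840

1 JPY ÷ 8.2317 = 0.121482 ZAR
0.121482 ZAR ÷ 10.260 = 0.0118403 AUD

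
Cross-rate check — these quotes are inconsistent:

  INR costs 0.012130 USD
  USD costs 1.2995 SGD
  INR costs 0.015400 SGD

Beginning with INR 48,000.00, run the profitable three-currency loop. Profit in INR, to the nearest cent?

Profitable loop is INR → USD → SGD → INR:
INR 48,000.00 × 0.012130 = USD 582.24
USD 582.24 × 1.2995 = SGD 756.62
SGD 756.62 ÷ 0.015400 = INR 49,131.23
Profit = INR 49,131.23 − INR 48,000.00

Profit: INR 1,131.23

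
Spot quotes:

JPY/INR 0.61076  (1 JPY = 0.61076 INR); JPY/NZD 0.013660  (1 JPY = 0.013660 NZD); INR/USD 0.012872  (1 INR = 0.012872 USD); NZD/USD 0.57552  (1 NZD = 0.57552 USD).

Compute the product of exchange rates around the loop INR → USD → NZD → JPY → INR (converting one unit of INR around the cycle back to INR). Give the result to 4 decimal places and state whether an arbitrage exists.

1.0000 (no arbitrage)

Around INR → USD → NZD → JPY → INR: 1 × 0.012872 ÷ 0.57552 ÷ 0.013660 × 0.61076 = 1.000013
Product ≈ 1 (deviation 0.001%, within rounding noise).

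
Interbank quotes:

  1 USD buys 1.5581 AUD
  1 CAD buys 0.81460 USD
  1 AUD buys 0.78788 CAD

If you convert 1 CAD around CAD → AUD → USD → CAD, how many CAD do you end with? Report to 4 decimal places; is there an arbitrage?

Around CAD → AUD → USD → CAD: 1 ÷ 0.78788 ÷ 1.5581 ÷ 0.81460 = 1.000000
Product ≈ 1 (deviation 0.000%, within rounding noise).

1.0000 (no arbitrage)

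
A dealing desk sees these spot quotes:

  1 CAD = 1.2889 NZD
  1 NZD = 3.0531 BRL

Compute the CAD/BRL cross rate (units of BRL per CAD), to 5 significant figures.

1 CAD × 1.2889 = 1.2889 NZD
1.2889 NZD × 3.0531 = 3.93514 BRL

CAD/BRL = 3.9351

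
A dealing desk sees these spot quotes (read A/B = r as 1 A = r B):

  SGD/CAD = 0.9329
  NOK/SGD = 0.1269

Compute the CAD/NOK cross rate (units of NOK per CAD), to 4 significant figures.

CAD/NOK = 8.447

1 CAD ÷ 0.9329 = 1.07193 SGD
1.07193 SGD ÷ 0.1269 = 8.44702 NOK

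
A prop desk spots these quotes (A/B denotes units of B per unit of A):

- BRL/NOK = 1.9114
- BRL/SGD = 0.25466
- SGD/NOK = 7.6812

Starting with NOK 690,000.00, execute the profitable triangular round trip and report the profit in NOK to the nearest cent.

Profitable loop is NOK → BRL → SGD → NOK:
NOK 690,000.00 ÷ 1.9114 = BRL 360,991.94
BRL 360,991.94 × 0.25466 = SGD 91,930.21
SGD 91,930.21 × 7.6812 = NOK 706,134.32
Profit = NOK 706,134.32 − NOK 690,000.00

Profit: NOK 16,134.32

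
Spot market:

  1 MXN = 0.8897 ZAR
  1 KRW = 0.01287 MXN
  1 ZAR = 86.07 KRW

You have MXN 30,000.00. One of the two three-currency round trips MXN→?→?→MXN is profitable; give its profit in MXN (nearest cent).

Profitable loop is MXN → KRW → ZAR → MXN:
MXN 30,000.00 ÷ 0.01287 = KRW 2,331,002
KRW 2,331,002 ÷ 86.07 = ZAR 27,082.63
ZAR 27,082.63 ÷ 0.8897 = MXN 30,440.19
Profit = MXN 30,440.19 − MXN 30,000.00

Profit: MXN 440.19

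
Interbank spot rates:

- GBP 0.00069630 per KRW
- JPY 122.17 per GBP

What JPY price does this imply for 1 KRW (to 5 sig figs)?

1 KRW × 0.00069630 = 0.0006963 GBP
0.0006963 GBP × 122.17 = 0.085067 JPY

KRW/JPY = 0.085067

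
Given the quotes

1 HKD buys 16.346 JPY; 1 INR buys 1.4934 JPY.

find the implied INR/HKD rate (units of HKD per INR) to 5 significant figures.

1 INR × 1.4934 = 1.4934 JPY
1.4934 JPY ÷ 16.346 = 0.0913618 HKD

INR/HKD = 0.091362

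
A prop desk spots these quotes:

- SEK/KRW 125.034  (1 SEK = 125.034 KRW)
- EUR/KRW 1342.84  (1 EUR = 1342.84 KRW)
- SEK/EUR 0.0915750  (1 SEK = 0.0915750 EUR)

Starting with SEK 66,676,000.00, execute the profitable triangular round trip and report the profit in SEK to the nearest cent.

Profitable loop is SEK → KRW → EUR → SEK:
SEK 66,676,000.00 × 125.034 = KRW 8,336,766,984
KRW 8,336,766,984 ÷ 1342.84 = EUR 6,208,309.99
EUR 6,208,309.99 ÷ 0.0915750 = SEK 67,794,812.86
Profit = SEK 67,794,812.86 − SEK 66,676,000.00

Profit: SEK 1,118,812.86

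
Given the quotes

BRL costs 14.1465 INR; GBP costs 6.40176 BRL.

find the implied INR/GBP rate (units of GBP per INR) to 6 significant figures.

1 INR ÷ 14.1465 = 0.0706889 BRL
0.0706889 BRL ÷ 6.40176 = 0.0110421 GBP

INR/GBP = 0.0110421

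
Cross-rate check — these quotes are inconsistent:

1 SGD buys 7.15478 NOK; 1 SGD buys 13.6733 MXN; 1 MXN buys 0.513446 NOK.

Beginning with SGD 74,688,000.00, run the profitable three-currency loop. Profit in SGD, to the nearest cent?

Profit: SGD 1,428,532.71

Profitable loop is SGD → NOK → MXN → SGD:
SGD 74,688,000.00 × 7.15478 = NOK 534,376,208.64
NOK 534,376,208.64 ÷ 0.513446 = MXN 1,040,764,186.77
MXN 1,040,764,186.77 ÷ 13.6733 = SGD 76,116,532.71
Profit = SGD 76,116,532.71 − SGD 74,688,000.00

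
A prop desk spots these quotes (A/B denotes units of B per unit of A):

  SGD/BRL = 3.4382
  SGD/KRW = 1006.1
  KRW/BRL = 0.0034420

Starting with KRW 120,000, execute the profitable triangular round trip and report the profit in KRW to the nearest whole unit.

Profit: KRW 865

Profitable loop is KRW → BRL → SGD → KRW:
KRW 120,000 × 0.0034420 = BRL 413.04
BRL 413.04 ÷ 3.4382 = SGD 120.13
SGD 120.13 × 1006.1 = KRW 120,865
Profit = KRW 120,865 − KRW 120,000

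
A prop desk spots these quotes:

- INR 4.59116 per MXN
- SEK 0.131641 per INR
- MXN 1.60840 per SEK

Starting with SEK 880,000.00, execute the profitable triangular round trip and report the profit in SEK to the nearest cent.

Profit: SEK 25,263.49

Profitable loop is SEK → INR → MXN → SEK:
SEK 880,000.00 ÷ 0.131641 = INR 6,684,847.43
INR 6,684,847.43 ÷ 4.59116 = MXN 1,456,025.80
MXN 1,456,025.80 ÷ 1.60840 = SEK 905,263.49
Profit = SEK 905,263.49 − SEK 880,000.00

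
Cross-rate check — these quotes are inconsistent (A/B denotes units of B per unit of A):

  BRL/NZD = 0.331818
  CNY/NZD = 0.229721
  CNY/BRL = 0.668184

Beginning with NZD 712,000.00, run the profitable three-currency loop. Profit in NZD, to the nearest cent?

Profitable loop is NZD → BRL → CNY → NZD:
NZD 712,000.00 ÷ 0.331818 = BRL 2,145,754.60
BRL 2,145,754.60 ÷ 0.668184 = CNY 3,211,322.93
CNY 3,211,322.93 × 0.229721 = NZD 737,708.31
Profit = NZD 737,708.31 − NZD 712,000.00

Profit: NZD 25,708.31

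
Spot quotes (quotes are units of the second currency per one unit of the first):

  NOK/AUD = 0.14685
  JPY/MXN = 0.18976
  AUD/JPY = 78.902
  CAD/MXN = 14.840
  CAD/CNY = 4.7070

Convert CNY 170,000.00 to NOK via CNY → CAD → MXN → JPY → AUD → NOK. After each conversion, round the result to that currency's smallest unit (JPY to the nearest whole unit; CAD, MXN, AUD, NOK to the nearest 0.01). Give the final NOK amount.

NOK 243,765.34

CNY 170,000.00 ÷ 4.7070 = CAD 36,116.42
CAD 36,116.42 × 14.840 = MXN 535,967.67
MXN 535,967.67 ÷ 0.18976 = JPY 2,824,450
JPY 2,824,450 ÷ 78.902 = AUD 35,796.94
AUD 35,796.94 ÷ 0.14685 = NOK 243,765.34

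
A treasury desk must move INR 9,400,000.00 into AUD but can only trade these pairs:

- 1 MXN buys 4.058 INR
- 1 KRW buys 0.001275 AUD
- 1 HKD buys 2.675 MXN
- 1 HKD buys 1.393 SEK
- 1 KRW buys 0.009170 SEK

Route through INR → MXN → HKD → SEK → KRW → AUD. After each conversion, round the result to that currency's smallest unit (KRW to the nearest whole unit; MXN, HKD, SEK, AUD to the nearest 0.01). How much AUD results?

INR 9,400,000.00 ÷ 4.058 = MXN 2,316,412.03
MXN 2,316,412.03 ÷ 2.675 = HKD 865,948.42
HKD 865,948.42 × 1.393 = SEK 1,206,266.15
SEK 1,206,266.15 ÷ 0.009170 = KRW 131,544,836
KRW 131,544,836 × 0.001275 = AUD 167,719.67

AUD 167,719.67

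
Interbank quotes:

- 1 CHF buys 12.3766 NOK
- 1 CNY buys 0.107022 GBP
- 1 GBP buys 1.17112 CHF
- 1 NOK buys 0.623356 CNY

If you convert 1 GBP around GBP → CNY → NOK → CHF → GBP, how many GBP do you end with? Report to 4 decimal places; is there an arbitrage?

1.0342 (arbitrage exists)

Around GBP → CNY → NOK → CHF → GBP: 1 ÷ 0.107022 ÷ 0.623356 ÷ 12.3766 ÷ 1.17112 = 1.034161
Product > 1; profitable direction is GBP → CNY → NOK → CHF → GBP.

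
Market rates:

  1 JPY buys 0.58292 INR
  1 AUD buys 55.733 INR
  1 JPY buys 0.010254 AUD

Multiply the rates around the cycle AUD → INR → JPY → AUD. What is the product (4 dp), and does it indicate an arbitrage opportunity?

Around AUD → INR → JPY → AUD: 1 × 55.733 ÷ 0.58292 × 0.010254 = 0.980385
Product < 1; profitable direction is AUD → JPY → INR → AUD.

0.9804 (arbitrage exists)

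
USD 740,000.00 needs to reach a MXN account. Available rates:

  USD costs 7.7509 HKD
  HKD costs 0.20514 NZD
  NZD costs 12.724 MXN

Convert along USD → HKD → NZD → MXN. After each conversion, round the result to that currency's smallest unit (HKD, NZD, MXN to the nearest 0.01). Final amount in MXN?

USD 740,000.00 × 7.7509 = HKD 5,735,666.00
HKD 5,735,666.00 × 0.20514 = NZD 1,176,614.52
NZD 1,176,614.52 × 12.724 = MXN 14,971,243.15

MXN 14,971,243.15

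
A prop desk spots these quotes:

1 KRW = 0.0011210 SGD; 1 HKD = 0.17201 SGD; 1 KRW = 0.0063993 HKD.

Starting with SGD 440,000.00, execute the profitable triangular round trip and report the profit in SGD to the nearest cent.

Profitable loop is SGD → HKD → KRW → SGD:
SGD 440,000.00 ÷ 0.17201 = HKD 2,557,990.81
HKD 2,557,990.81 ÷ 0.0063993 = KRW 399,729,785
KRW 399,729,785 × 0.0011210 = SGD 448,097.09
Profit = SGD 448,097.09 − SGD 440,000.00

Profit: SGD 8,097.09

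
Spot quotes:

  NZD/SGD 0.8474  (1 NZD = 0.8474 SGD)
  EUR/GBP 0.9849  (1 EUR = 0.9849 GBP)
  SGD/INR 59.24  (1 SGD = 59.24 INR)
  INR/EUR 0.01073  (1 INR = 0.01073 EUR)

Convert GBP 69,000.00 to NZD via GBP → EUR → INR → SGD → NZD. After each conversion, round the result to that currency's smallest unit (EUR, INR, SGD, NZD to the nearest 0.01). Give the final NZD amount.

NZD 130,062.98

GBP 69,000.00 ÷ 0.9849 = EUR 70,057.87
EUR 70,057.87 ÷ 0.01073 = INR 6,529,158.43
INR 6,529,158.43 ÷ 59.24 = SGD 110,215.37
SGD 110,215.37 ÷ 0.8474 = NZD 130,062.98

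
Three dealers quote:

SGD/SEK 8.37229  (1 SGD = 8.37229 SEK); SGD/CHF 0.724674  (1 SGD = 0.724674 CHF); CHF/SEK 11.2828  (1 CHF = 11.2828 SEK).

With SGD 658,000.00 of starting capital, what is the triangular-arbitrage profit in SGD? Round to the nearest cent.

Profitable loop is SGD → SEK → CHF → SGD:
SGD 658,000.00 × 8.37229 = SEK 5,508,966.82
SEK 5,508,966.82 ÷ 11.2828 = CHF 488,262.38
CHF 488,262.38 ÷ 0.724674 = SGD 673,768.32
Profit = SGD 673,768.32 − SGD 658,000.00

Profit: SGD 15,768.32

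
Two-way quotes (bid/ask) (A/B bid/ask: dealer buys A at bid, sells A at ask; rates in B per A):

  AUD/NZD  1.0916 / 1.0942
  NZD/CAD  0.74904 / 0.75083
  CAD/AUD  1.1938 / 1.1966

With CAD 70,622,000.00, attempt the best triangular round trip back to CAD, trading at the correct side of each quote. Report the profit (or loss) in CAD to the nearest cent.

Best loop CAD → NZD → AUD → CAD:
CAD 70,622,000.00 ÷ 0.75083 (buy NZD at ask) = NZD 94,058,575.18
NZD 94,058,575.18 ÷ 1.0942 (buy AUD at ask) = AUD 85,961,044.76
AUD 85,961,044.76 ÷ 1.1966 (buy CAD at ask) = CAD 71,837,744.24

Net profit: CAD 1,215,744.24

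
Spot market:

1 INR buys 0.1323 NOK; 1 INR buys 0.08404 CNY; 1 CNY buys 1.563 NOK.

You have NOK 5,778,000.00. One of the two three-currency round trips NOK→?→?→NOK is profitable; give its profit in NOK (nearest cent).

Profitable loop is NOK → CNY → INR → NOK:
NOK 5,778,000.00 ÷ 1.563 = CNY 3,696,737.04
CNY 3,696,737.04 ÷ 0.08404 = INR 43,987,827.75
INR 43,987,827.75 × 0.1323 = NOK 5,819,589.61
Profit = NOK 5,819,589.61 − NOK 5,778,000.00

Profit: NOK 41,589.61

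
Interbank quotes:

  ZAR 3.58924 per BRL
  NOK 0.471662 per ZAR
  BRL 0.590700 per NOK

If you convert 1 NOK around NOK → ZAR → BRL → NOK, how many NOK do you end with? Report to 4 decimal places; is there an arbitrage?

Around NOK → ZAR → BRL → NOK: 1 ÷ 0.471662 ÷ 3.58924 ÷ 0.590700 = 0.999999
Product ≈ 1 (deviation 0.000%, within rounding noise).

1.0000 (no arbitrage)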